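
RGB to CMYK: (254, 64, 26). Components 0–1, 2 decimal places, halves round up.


R'=254/255≈0.9961, G'=64/255≈0.2510, B'=26/255≈0.1020
K = 1 - max(R',G',B') = 1 - 254/255 = 1/255 = 0.00392… → 0.00
(1-R'-K)/(1-K) simplifies to (max-R)/max with max = 254:
C = (254-254)/254 = 0/254 = 0 → 0.00
M = (254-64)/254 = 190/254 = 0.74803… → 0.75
Y = (254-26)/254 = 228/254 = 0.89763… → 0.90
= CMYK(0.00, 0.75, 0.90, 0.00)


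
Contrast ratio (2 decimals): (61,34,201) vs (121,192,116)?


Linearize each sRGB channel c=v/255: c/12.92 if c ≤ 0.04045 else ((c+0.055)/1.055)^2.4
L = 0.2126×R_lin + 0.7152×G_lin + 0.0722×B_lin
Color 1 (61,34,201):
  R=61: 61/255≈0.2392 > 0.04045 → ((0.2392+0.055)/1.055)^2.4 ≈ 0.04667
  G=34: 34/255≈0.1333 > 0.04045 → ((0.1333+0.055)/1.055)^2.4 ≈ 0.01600
  B=201: 201/255≈0.7882 > 0.04045 → ((0.7882+0.055)/1.055)^2.4 ≈ 0.58408
  L1 = 0.2126×0.04667 + 0.7152×0.01600 + 0.0722×0.58408 ≈ 0.06353
Color 2 (121,192,116):
  R=121: 121/255≈0.4745 > 0.04045 → ((0.4745+0.055)/1.055)^2.4 ≈ 0.19120
  G=192: 192/255≈0.7529 > 0.04045 → ((0.7529+0.055)/1.055)^2.4 ≈ 0.52712
  B=116: 116/255≈0.4549 > 0.04045 → ((0.4549+0.055)/1.055)^2.4 ≈ 0.17465
  L2 = 0.2126×0.19120 + 0.7152×0.52712 + 0.0722×0.17465 ≈ 0.43025
Lighter = 0.43025, Darker = 0.06353
Ratio = (L_lighter + 0.05) / (L_darker + 0.05)
Ratio = (0.43025 + 0.05) / (0.06353 + 0.05) = 0.48025 / 0.11353 ≈ 4.2301
Ratio ≈ 4.23:1


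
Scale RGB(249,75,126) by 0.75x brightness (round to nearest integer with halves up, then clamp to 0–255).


Multiply each channel by 0.75, round half up, clamp to [0, 255]
R: 249×0.75 = 186.75 → round → 187
G: 75×0.75 = 56.25 → round → 56
B: 126×0.75 = 94.5 → round → 95
= RGB(187, 56, 95)


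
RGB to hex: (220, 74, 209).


R = 220 → DC (hex)
G = 74 → 4A (hex)
B = 209 → D1 (hex)
Hex = #DC4AD1


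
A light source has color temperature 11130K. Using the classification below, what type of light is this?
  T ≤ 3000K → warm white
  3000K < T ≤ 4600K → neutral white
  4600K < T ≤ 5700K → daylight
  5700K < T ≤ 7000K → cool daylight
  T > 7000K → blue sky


Temperature: 11130K
11130K > 7000K → blue sky
Classification: blue sky


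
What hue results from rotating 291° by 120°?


New hue = (H + rotation) mod 360
New hue = (291 + 120) mod 360
= 411 mod 360
= 51°


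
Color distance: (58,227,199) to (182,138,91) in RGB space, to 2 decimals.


d = √[(R₁-R₂)² + (G₁-G₂)² + (B₁-B₂)²]
d = √[(58-182)² + (227-138)² + (199-91)²]
d = √[15376 + 7921 + 11664]
d = √34961
d ≈ 186.98


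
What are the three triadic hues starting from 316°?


Triadic: equally spaced at 120° intervals
H1 = 316°
H2 = (316 + 120) mod 360 = 76°
H3 = (316 + 240) mod 360 = 196°
Triadic = 316°, 76°, 196°


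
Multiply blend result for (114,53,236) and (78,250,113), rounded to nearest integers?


Multiply: C = A×B/255, rounded to nearest integer
R: 114×78/255 = 8892/255 ≈ 34.871 → 35
G: 53×250/255 = 13250/255 ≈ 51.961 → 52
B: 236×113/255 = 26668/255 ≈ 104.580 → 105
= RGB(35, 52, 105)


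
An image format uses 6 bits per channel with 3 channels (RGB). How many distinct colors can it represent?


Total bits = 6 bits/channel × 3 channels = 18 bits
Distinct colors = 2^18
= 262,144 colors


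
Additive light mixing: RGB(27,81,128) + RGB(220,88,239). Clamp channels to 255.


Additive: each channel = min(255, C₁+C₂)
R: 27+220 = 247 → 247
G: 81+88 = 169 → 169
B: 128+239 = 367 → 255
= RGB(247, 169, 255)


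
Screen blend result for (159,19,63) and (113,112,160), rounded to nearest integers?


Screen: C = 255 - (255-A)×(255-B)/255, rounded to nearest integer
R: 255 - (255-159)×(255-113)/255 = 255 - 13632/255 ≈ 255 - 53.459 = 201.541 → 202
G: 255 - (255-19)×(255-112)/255 = 255 - 33748/255 ≈ 255 - 132.345 = 122.655 → 123
B: 255 - (255-63)×(255-160)/255 = 255 - 18240/255 ≈ 255 - 71.529 = 183.471 → 183
= RGB(202, 123, 183)


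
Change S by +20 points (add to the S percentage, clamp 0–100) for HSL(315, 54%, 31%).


Original S = 54%
Adjustment = +20 percentage points
New S = 54 + (20) = 74
Clamp to [0, 100] → 74
= HSL(315°, 74%, 31%)


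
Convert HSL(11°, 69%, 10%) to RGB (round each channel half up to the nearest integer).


H=11°, S=0.69, L=0.10
C = (1-|2L-1|)×S = (1-|-0.80|)×0.69 = 0.138
H' = H/60 = 11/60 ≈ 0.1833; X = C×(1-|H' mod 2 - 1|) = 0.0253
m = L - C/2 = 0.10 - 0.069 = 0.031
Sector ⌊H'⌋ = 0 → (R',G',B') = (0.138, 0.0253, 0.0)
RGB = ((R'+m)×255, (G'+m)×255, (B'+m)×255) = (43.095, 14.3565, 7.905)
Round half up → RGB(43, 14, 8)


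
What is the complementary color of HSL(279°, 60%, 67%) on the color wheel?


Complement = opposite side of color wheel = hue + 180°
H' = (279 + 180) mod 360 = 99°
S and L unchanged.
= HSL(99°, 60%, 67%)


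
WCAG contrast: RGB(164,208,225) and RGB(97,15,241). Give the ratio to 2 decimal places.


Linearize each sRGB channel c=v/255: c/12.92 if c ≤ 0.04045 else ((c+0.055)/1.055)^2.4
L = 0.2126×R_lin + 0.7152×G_lin + 0.0722×B_lin
Color 1 (164,208,225):
  R=164: 164/255≈0.6431 > 0.04045 → ((0.6431+0.055)/1.055)^2.4 ≈ 0.37124
  G=208: 208/255≈0.8157 > 0.04045 → ((0.8157+0.055)/1.055)^2.4 ≈ 0.63076
  B=225: 225/255≈0.8824 > 0.04045 → ((0.8824+0.055)/1.055)^2.4 ≈ 0.75294
  L1 = 0.2126×0.37124 + 0.7152×0.63076 + 0.0722×0.75294 ≈ 0.58441
Color 2 (97,15,241):
  R=97: 97/255≈0.3804 > 0.04045 → ((0.3804+0.055)/1.055)^2.4 ≈ 0.11954
  G=15: 15/255≈0.0588 > 0.04045 → ((0.0588+0.055)/1.055)^2.4 ≈ 0.00478
  B=241: 241/255≈0.9451 > 0.04045 → ((0.9451+0.055)/1.055)^2.4 ≈ 0.87962
  L2 = 0.2126×0.11954 + 0.7152×0.00478 + 0.0722×0.87962 ≈ 0.09234
Lighter = 0.58441, Darker = 0.09234
Ratio = (L_lighter + 0.05) / (L_darker + 0.05)
Ratio = (0.58441 + 0.05) / (0.09234 + 0.05) = 0.63441 / 0.14234 ≈ 4.4570
Ratio ≈ 4.46:1


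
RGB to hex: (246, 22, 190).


R = 246 → F6 (hex)
G = 22 → 16 (hex)
B = 190 → BE (hex)
Hex = #F616BE


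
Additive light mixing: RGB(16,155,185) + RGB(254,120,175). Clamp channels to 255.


Additive: each channel = min(255, C₁+C₂)
R: 16+254 = 270 → 255
G: 155+120 = 275 → 255
B: 185+175 = 360 → 255
= RGB(255, 255, 255)


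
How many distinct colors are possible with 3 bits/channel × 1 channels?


Total bits = 3 bits/channel × 1 channels = 3 bits
Distinct colors = 2^3
= 8 colors


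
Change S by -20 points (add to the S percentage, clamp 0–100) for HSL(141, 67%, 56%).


Original S = 67%
Adjustment = -20 percentage points
New S = 67 + (-20) = 47
Clamp to [0, 100] → 47
= HSL(141°, 47%, 56%)


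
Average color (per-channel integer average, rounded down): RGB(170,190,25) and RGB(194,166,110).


Midpoint: each channel = ⌊(C₁+C₂)/2⌋
R: ⌊(170+194)/2⌋ = 182
G: ⌊(190+166)/2⌋ = 178
B: ⌊(25+110)/2⌋ = 67
= RGB(182, 178, 67)


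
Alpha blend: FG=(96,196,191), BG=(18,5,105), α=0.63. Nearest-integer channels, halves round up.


C = α×F + (1-α)×B, with 1-α = 0.37
R: 0.63×96 + 0.37×18 = 60.48 + 6.66 = 67.14 → 67
G: 0.63×196 + 0.37×5 = 123.48 + 1.85 = 125.33 → 125
B: 0.63×191 + 0.37×105 = 120.33 + 38.85 = 159.18 → 159
= RGB(67, 125, 159)


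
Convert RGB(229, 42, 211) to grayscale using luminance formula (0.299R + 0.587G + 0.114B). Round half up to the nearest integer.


Gray = 0.299×R + 0.587×G + 0.114×B
Gray = 0.299×229 + 0.587×42 + 0.114×211
Gray = 68.471 + 24.654 + 24.054
Gray = 117.179 → round half up → 117
Gray = 117


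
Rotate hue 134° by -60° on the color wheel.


New hue = (H + rotation) mod 360
New hue = (134 -60) mod 360
= 74 mod 360
= 74°


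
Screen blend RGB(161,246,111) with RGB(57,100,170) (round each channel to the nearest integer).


Screen: C = 255 - (255-A)×(255-B)/255, rounded to nearest integer
R: 255 - (255-161)×(255-57)/255 = 255 - 18612/255 ≈ 255 - 72.988 = 182.012 → 182
G: 255 - (255-246)×(255-100)/255 = 255 - 1395/255 ≈ 255 - 5.471 = 249.529 → 250
B: 255 - (255-111)×(255-170)/255 = 255 - 12240/255 ≈ 255 - 48.000 = 207.000 → 207
= RGB(182, 250, 207)


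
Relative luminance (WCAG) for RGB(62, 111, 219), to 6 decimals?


Linearize each channel (sRGB transfer function): c = v/255; c_lin = c/12.92 if c ≤ 0.04045, else ((c+0.055)/1.055)^2.4
  R: 62/255 ≈ 0.243137 > 0.04045 → ((0.243137+0.055)/1.055)^2.4 ≈ 0.048172
  G: 111/255 ≈ 0.435294 > 0.04045 → ((0.435294+0.055)/1.055)^2.4 ≈ 0.158961
  B: 219/255 ≈ 0.858824 > 0.04045 → ((0.858824+0.055)/1.055)^2.4 ≈ 0.708376
R_lin = 0.048172, G_lin = 0.158961, B_lin = 0.708376
L = 0.2126×R + 0.7152×G + 0.0722×B
L = 0.2126×0.048172 + 0.7152×0.158961 + 0.0722×0.708376
L ≈ 0.175075


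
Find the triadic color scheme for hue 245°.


Triadic: equally spaced at 120° intervals
H1 = 245°
H2 = (245 + 120) mod 360 = 5°
H3 = (245 + 240) mod 360 = 125°
Triadic = 245°, 5°, 125°


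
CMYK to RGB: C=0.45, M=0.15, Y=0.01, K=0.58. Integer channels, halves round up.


R = 255 × (1-C) × (1-K) = 255 × 0.55 × 0.42 = 58.905 → 59
G = 255 × (1-M) × (1-K) = 255 × 0.85 × 0.42 = 91.035 → 91
B = 255 × (1-Y) × (1-K) = 255 × 0.99 × 0.42 = 106.029 → 106
= RGB(59, 91, 106)


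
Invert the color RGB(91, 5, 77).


Invert: (255-R, 255-G, 255-B)
R: 255-91 = 164
G: 255-5 = 250
B: 255-77 = 178
= RGB(164, 250, 178)


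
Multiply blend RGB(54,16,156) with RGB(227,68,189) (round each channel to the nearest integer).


Multiply: C = A×B/255, rounded to nearest integer
R: 54×227/255 = 12258/255 ≈ 48.071 → 48
G: 16×68/255 = 1088/255 ≈ 4.267 → 4
B: 156×189/255 = 29484/255 ≈ 115.624 → 116
= RGB(48, 4, 116)


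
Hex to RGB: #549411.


54 → 84 (R)
94 → 148 (G)
11 → 17 (B)
= RGB(84, 148, 17)


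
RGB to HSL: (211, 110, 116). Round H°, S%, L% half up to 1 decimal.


Normalize: R'=211/255≈0.8275, G'=110/255≈0.4314, B'=116/255≈0.4549
Max=211/255, Min=110/255, Δ=Max-Min=101/255
L = (Max+Min)/2 = (211+110)/510 = 321/510 = 0.62941… → L = 62.9%
L > 0.5 → S = Δ/(2-Max-Min) = 101/(510-211-110) = 101/189 = 0.53439… → S = 53.4%
(the 1/255 factors cancel in S and H, so raw channel differences can be used)
Max is R' → H = 60 × (((G-B)/Δ) mod 6) = 60 × (((110-116)/101) mod 6)
  (-6)/101 = -0.0594…; negative, so add 6 → 5.9405…
  H = 60 × 5.9405… = 356.435…° → H = 356.4°
= HSL(356.4°, 53.4%, 62.9%)


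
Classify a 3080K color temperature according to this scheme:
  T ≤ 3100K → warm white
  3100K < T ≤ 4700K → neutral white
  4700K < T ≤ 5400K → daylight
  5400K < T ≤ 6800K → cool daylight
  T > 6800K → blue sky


Temperature: 3080K
3080K ≤ 3100K → warm white
Classification: warm white


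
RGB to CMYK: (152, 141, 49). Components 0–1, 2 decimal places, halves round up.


R'=152/255≈0.5961, G'=141/255≈0.5529, B'=49/255≈0.1922
K = 1 - max(R',G',B') = 1 - 152/255 = 103/255 = 0.40392… → 0.40
(1-R'-K)/(1-K) simplifies to (max-R)/max with max = 152:
C = (152-152)/152 = 0/152 = 0 → 0.00
M = (152-141)/152 = 11/152 = 0.07236… → 0.07
Y = (152-49)/152 = 103/152 = 0.67763… → 0.68
= CMYK(0.00, 0.07, 0.68, 0.40)


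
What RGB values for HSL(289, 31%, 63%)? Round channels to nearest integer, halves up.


H=289°, S=0.31, L=0.63
C = (1-|2L-1|)×S = (1-|0.26|)×0.31 = 0.2294
H' = H/60 = 289/60 ≈ 4.8167; X = C×(1-|H' mod 2 - 1|) ≈ 0.1873
m = L - C/2 = 0.63 - 0.1147 = 0.5153
Sector ⌊H'⌋ = 4 → (R',G',B') = (≈0.1873, 0.0, 0.2294)
RGB = ((R'+m)×255, (G'+m)×255, (B'+m)×255) = (179.17405, 131.4015, 189.8985)
Round half up → RGB(179, 131, 190)


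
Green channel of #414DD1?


Color: #414DD1
R = 41 = 65
G = 4D = 77
B = D1 = 209
Green = 77


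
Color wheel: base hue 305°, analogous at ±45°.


Base hue: 305°
Left analog: (305 - 45) mod 360 = 260°
Right analog: (305 + 45) mod 360 = 350°
Analogous hues = 260° and 350°


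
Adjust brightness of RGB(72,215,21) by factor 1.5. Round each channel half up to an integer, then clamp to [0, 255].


Multiply each channel by 1.5, round half up, clamp to [0, 255]
R: 72×1.5 = 108
G: 215×1.5 = 322.5 → round → 323 → clamp → 255
B: 21×1.5 = 31.5 → round → 32
= RGB(108, 255, 32)


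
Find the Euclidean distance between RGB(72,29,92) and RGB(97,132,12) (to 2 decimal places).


d = √[(R₁-R₂)² + (G₁-G₂)² + (B₁-B₂)²]
d = √[(72-97)² + (29-132)² + (92-12)²]
d = √[625 + 10609 + 6400]
d = √17634
d ≈ 132.79


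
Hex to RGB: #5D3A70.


5D → 93 (R)
3A → 58 (G)
70 → 112 (B)
= RGB(93, 58, 112)


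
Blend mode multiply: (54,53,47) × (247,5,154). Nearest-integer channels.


Multiply: C = A×B/255, rounded to nearest integer
R: 54×247/255 = 13338/255 ≈ 52.306 → 52
G: 53×5/255 = 265/255 ≈ 1.039 → 1
B: 47×154/255 = 7238/255 ≈ 28.384 → 28
= RGB(52, 1, 28)


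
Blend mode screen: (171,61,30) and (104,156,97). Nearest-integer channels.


Screen: C = 255 - (255-A)×(255-B)/255, rounded to nearest integer
R: 255 - (255-171)×(255-104)/255 = 255 - 12684/255 ≈ 255 - 49.741 = 205.259 → 205
G: 255 - (255-61)×(255-156)/255 = 255 - 19206/255 ≈ 255 - 75.318 = 179.682 → 180
B: 255 - (255-30)×(255-97)/255 = 255 - 35550/255 ≈ 255 - 139.412 = 115.588 → 116
= RGB(205, 180, 116)


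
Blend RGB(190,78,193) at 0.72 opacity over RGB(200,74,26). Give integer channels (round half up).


C = α×F + (1-α)×B, with 1-α = 0.28
R: 0.72×190 + 0.28×200 = 136.80 + 56.00 = 192.80 → 193
G: 0.72×78 + 0.28×74 = 56.16 + 20.72 = 76.88 → 77
B: 0.72×193 + 0.28×26 = 138.96 + 7.28 = 146.24 → 146
= RGB(193, 77, 146)


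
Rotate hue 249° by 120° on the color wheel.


New hue = (H + rotation) mod 360
New hue = (249 + 120) mod 360
= 369 mod 360
= 9°


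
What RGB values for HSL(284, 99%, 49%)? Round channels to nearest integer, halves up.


H=284°, S=0.99, L=0.49
C = (1-|2L-1|)×S = (1-|-0.02|)×0.99 = 0.9702
H' = H/60 = 284/60 ≈ 4.7333; X = C×(1-|H' mod 2 - 1|) = 0.71148
m = L - C/2 = 0.49 - 0.4851 = 0.0049
Sector ⌊H'⌋ = 4 → (R',G',B') = (0.71148, 0.0, 0.9702)
RGB = ((R'+m)×255, (G'+m)×255, (B'+m)×255) = (182.6769, 1.2495, 248.6505)
Round half up → RGB(183, 1, 249)


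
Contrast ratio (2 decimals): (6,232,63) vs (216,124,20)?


Linearize each sRGB channel c=v/255: c/12.92 if c ≤ 0.04045 else ((c+0.055)/1.055)^2.4
L = 0.2126×R_lin + 0.7152×G_lin + 0.0722×B_lin
Color 1 (6,232,63):
  R=6: 6/255≈0.0235 ≤ 0.04045 → 0.0235/12.92 ≈ 0.00182
  G=232: 232/255≈0.9098 > 0.04045 → ((0.9098+0.055)/1.055)^2.4 ≈ 0.80695
  B=63: 63/255≈0.2471 > 0.04045 → ((0.2471+0.055)/1.055)^2.4 ≈ 0.04971
  L1 = 0.2126×0.00182 + 0.7152×0.80695 + 0.0722×0.04971 ≈ 0.58111
Color 2 (216,124,20):
  R=216: 216/255≈0.8471 > 0.04045 → ((0.8471+0.055)/1.055)^2.4 ≈ 0.68669
  G=124: 124/255≈0.4863 > 0.04045 → ((0.4863+0.055)/1.055)^2.4 ≈ 0.20156
  B=20: 20/255≈0.0784 > 0.04045 → ((0.0784+0.055)/1.055)^2.4 ≈ 0.00700
  L2 = 0.2126×0.68669 + 0.7152×0.20156 + 0.0722×0.00700 ≈ 0.29065
Lighter = 0.58111, Darker = 0.29065
Ratio = (L_lighter + 0.05) / (L_darker + 0.05)
Ratio = (0.58111 + 0.05) / (0.29065 + 0.05) = 0.63111 / 0.34065 ≈ 1.8527
Ratio ≈ 1.85:1


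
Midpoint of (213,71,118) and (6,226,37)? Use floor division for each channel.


Midpoint: each channel = ⌊(C₁+C₂)/2⌋
R: ⌊(213+6)/2⌋ = 109
G: ⌊(71+226)/2⌋ = 148
B: ⌊(118+37)/2⌋ = 77
= RGB(109, 148, 77)


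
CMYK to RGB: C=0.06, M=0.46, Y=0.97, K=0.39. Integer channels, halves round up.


R = 255 × (1-C) × (1-K) = 255 × 0.94 × 0.61 = 146.217 → 146
G = 255 × (1-M) × (1-K) = 255 × 0.54 × 0.61 = 83.997 → 84
B = 255 × (1-Y) × (1-K) = 255 × 0.03 × 0.61 = 4.6665 → 5
= RGB(146, 84, 5)


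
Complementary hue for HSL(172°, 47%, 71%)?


Complement = opposite side of color wheel = hue + 180°
H' = (172 + 180) mod 360 = 352°
S and L unchanged.
= HSL(352°, 47%, 71%)


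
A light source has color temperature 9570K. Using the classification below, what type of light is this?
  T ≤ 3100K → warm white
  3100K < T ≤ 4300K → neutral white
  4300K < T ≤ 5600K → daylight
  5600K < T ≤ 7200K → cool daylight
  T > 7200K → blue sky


Temperature: 9570K
9570K > 7200K → blue sky
Classification: blue sky


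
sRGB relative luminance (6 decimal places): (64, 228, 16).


Linearize each channel (sRGB transfer function): c = v/255; c_lin = c/12.92 if c ≤ 0.04045, else ((c+0.055)/1.055)^2.4
  R: 64/255 ≈ 0.250980 > 0.04045 → ((0.250980+0.055)/1.055)^2.4 ≈ 0.051269
  G: 228/255 ≈ 0.894118 > 0.04045 → ((0.894118+0.055)/1.055)^2.4 ≈ 0.775822
  B: 16/255 ≈ 0.062745 > 0.04045 → ((0.062745+0.055)/1.055)^2.4 ≈ 0.005182
R_lin = 0.051269, G_lin = 0.775822, B_lin = 0.005182
L = 0.2126×R + 0.7152×G + 0.0722×B
L = 0.2126×0.051269 + 0.7152×0.775822 + 0.0722×0.005182
L ≈ 0.566142


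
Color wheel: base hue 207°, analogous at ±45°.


Base hue: 207°
Left analog: (207 - 45) mod 360 = 162°
Right analog: (207 + 45) mod 360 = 252°
Analogous hues = 162° and 252°


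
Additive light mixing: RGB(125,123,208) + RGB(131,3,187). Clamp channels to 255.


Additive: each channel = min(255, C₁+C₂)
R: 125+131 = 256 → 255
G: 123+3 = 126 → 126
B: 208+187 = 395 → 255
= RGB(255, 126, 255)


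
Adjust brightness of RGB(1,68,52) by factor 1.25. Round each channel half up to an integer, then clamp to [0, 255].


Multiply each channel by 1.25, round half up, clamp to [0, 255]
R: 1×1.25 = 1.25 → round → 1
G: 68×1.25 = 85
B: 52×1.25 = 65
= RGB(1, 85, 65)


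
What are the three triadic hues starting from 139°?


Triadic: equally spaced at 120° intervals
H1 = 139°
H2 = (139 + 120) mod 360 = 259°
H3 = (139 + 240) mod 360 = 19°
Triadic = 139°, 259°, 19°


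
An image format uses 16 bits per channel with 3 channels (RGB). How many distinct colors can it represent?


Total bits = 16 bits/channel × 3 channels = 48 bits
Distinct colors = 2^48
= 281,474,976,710,656 colors


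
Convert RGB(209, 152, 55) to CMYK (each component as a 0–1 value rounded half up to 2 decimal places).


R'=209/255≈0.8196, G'=152/255≈0.5961, B'=55/255≈0.2157
K = 1 - max(R',G',B') = 1 - 209/255 = 46/255 = 0.18039… → 0.18
(1-R'-K)/(1-K) simplifies to (max-R)/max with max = 209:
C = (209-209)/209 = 0/209 = 0 → 0.00
M = (209-152)/209 = 57/209 = 0.27272… → 0.27
Y = (209-55)/209 = 154/209 = 0.73684… → 0.74
= CMYK(0.00, 0.27, 0.74, 0.18)


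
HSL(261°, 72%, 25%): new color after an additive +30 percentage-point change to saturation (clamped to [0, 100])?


Original S = 72%
Adjustment = +30 percentage points
New S = 72 + (30) = 102
Clamp to [0, 100] → 100
= HSL(261°, 100%, 25%)


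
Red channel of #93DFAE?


Color: #93DFAE
R = 93 = 147
G = DF = 223
B = AE = 174
Red = 147


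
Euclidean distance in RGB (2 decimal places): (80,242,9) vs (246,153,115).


d = √[(R₁-R₂)² + (G₁-G₂)² + (B₁-B₂)²]
d = √[(80-246)² + (242-153)² + (9-115)²]
d = √[27556 + 7921 + 11236]
d = √46713
d ≈ 216.13


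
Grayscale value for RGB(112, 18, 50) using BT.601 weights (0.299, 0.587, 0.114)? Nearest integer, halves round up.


Gray = 0.299×R + 0.587×G + 0.114×B
Gray = 0.299×112 + 0.587×18 + 0.114×50
Gray = 33.488 + 10.566 + 5.700
Gray = 49.754 → round half up → 50
Gray = 50


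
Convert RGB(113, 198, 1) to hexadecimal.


R = 113 → 71 (hex)
G = 198 → C6 (hex)
B = 1 → 01 (hex)
Hex = #71C601


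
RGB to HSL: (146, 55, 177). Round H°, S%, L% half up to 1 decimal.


Normalize: R'=146/255≈0.5725, G'=55/255≈0.2157, B'=177/255≈0.6941
Max=177/255, Min=55/255, Δ=Max-Min=122/255
L = (Max+Min)/2 = (177+55)/510 = 232/510 = 0.45490… → L = 45.5%
L ≤ 0.5 → S = Δ/(Max+Min) = 122/(177+55) = 122/232 = 0.52586… → S = 52.6%
(the 1/255 factors cancel in S and H, so raw channel differences can be used)
Max is B' → H = 60 × ((R-G)/Δ + 4) = 60 × ((146-55)/122 + 4)
  91/122 + 4 = 0.7459… + 4 = 4.7459…
  H = 60 × 4.7459… = 284.754…° → H = 284.8°
= HSL(284.8°, 52.6%, 45.5%)


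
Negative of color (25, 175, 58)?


Invert: (255-R, 255-G, 255-B)
R: 255-25 = 230
G: 255-175 = 80
B: 255-58 = 197
= RGB(230, 80, 197)


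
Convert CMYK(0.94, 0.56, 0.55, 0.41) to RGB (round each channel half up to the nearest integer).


R = 255 × (1-C) × (1-K) = 255 × 0.06 × 0.59 = 9.027 → 9
G = 255 × (1-M) × (1-K) = 255 × 0.44 × 0.59 = 66.198 → 66
B = 255 × (1-Y) × (1-K) = 255 × 0.45 × 0.59 = 67.7025 → 68
= RGB(9, 66, 68)


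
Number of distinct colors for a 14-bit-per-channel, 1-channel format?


Total bits = 14 bits/channel × 1 channels = 14 bits
Distinct colors = 2^14
= 16,384 colors


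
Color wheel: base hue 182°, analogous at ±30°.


Base hue: 182°
Left analog: (182 - 30) mod 360 = 152°
Right analog: (182 + 30) mod 360 = 212°
Analogous hues = 152° and 212°


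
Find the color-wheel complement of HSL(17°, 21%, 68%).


Complement = opposite side of color wheel = hue + 180°
H' = (17 + 180) mod 360 = 197°
S and L unchanged.
= HSL(197°, 21%, 68%)


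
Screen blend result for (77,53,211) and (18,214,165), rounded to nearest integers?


Screen: C = 255 - (255-A)×(255-B)/255, rounded to nearest integer
R: 255 - (255-77)×(255-18)/255 = 255 - 42186/255 ≈ 255 - 165.435 = 89.565 → 90
G: 255 - (255-53)×(255-214)/255 = 255 - 8282/255 ≈ 255 - 32.478 = 222.522 → 223
B: 255 - (255-211)×(255-165)/255 = 255 - 3960/255 ≈ 255 - 15.529 = 239.471 → 239
= RGB(90, 223, 239)


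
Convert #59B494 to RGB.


59 → 89 (R)
B4 → 180 (G)
94 → 148 (B)
= RGB(89, 180, 148)


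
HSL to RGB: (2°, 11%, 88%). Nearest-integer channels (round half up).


H=2°, S=0.11, L=0.88
C = (1-|2L-1|)×S = (1-|0.76|)×0.11 = 0.0264
H' = H/60 = 2/60 ≈ 0.0333; X = C×(1-|H' mod 2 - 1|) = 0.00088
m = L - C/2 = 0.88 - 0.0132 = 0.8668
Sector ⌊H'⌋ = 0 → (R',G',B') = (0.0264, 0.00088, 0.0)
RGB = ((R'+m)×255, (G'+m)×255, (B'+m)×255) = (227.766, 221.2584, 221.034)
Round half up → RGB(228, 221, 221)


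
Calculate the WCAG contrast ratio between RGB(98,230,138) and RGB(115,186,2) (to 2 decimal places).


Linearize each sRGB channel c=v/255: c/12.92 if c ≤ 0.04045 else ((c+0.055)/1.055)^2.4
L = 0.2126×R_lin + 0.7152×G_lin + 0.0722×B_lin
Color 1 (98,230,138):
  R=98: 98/255≈0.3843 > 0.04045 → ((0.3843+0.055)/1.055)^2.4 ≈ 0.12214
  G=230: 230/255≈0.9020 > 0.04045 → ((0.9020+0.055)/1.055)^2.4 ≈ 0.79130
  B=138: 138/255≈0.5412 > 0.04045 → ((0.5412+0.055)/1.055)^2.4 ≈ 0.25415
  L1 = 0.2126×0.12214 + 0.7152×0.79130 + 0.0722×0.25415 ≈ 0.61025
Color 2 (115,186,2):
  R=115: 115/255≈0.4510 > 0.04045 → ((0.4510+0.055)/1.055)^2.4 ≈ 0.17144
  G=186: 186/255≈0.7294 > 0.04045 → ((0.7294+0.055)/1.055)^2.4 ≈ 0.49102
  B=2: 2/255≈0.0078 ≤ 0.04045 → 0.0078/12.92 ≈ 0.00061
  L2 = 0.2126×0.17144 + 0.7152×0.49102 + 0.0722×0.00061 ≈ 0.38767
Lighter = 0.61025, Darker = 0.38767
Ratio = (L_lighter + 0.05) / (L_darker + 0.05)
Ratio = (0.61025 + 0.05) / (0.38767 + 0.05) = 0.66025 / 0.43767 ≈ 1.5086
Ratio ≈ 1.51:1


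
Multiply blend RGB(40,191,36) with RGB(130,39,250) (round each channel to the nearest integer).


Multiply: C = A×B/255, rounded to nearest integer
R: 40×130/255 = 5200/255 ≈ 20.392 → 20
G: 191×39/255 = 7449/255 ≈ 29.212 → 29
B: 36×250/255 = 9000/255 ≈ 35.294 → 35
= RGB(20, 29, 35)


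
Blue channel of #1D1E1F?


Color: #1D1E1F
R = 1D = 29
G = 1E = 30
B = 1F = 31
Blue = 31


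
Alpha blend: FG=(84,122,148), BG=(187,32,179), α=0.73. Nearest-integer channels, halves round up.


C = α×F + (1-α)×B, with 1-α = 0.27
R: 0.73×84 + 0.27×187 = 61.32 + 50.49 = 111.81 → 112
G: 0.73×122 + 0.27×32 = 89.06 + 8.64 = 97.70 → 98
B: 0.73×148 + 0.27×179 = 108.04 + 48.33 = 156.37 → 156
= RGB(112, 98, 156)


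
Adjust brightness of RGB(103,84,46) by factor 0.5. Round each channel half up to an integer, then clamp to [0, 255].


Multiply each channel by 0.5, round half up, clamp to [0, 255]
R: 103×0.5 = 51.5 → round → 52
G: 84×0.5 = 42
B: 46×0.5 = 23
= RGB(52, 42, 23)


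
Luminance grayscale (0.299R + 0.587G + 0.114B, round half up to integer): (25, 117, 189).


Gray = 0.299×R + 0.587×G + 0.114×B
Gray = 0.299×25 + 0.587×117 + 0.114×189
Gray = 7.475 + 68.679 + 21.546
Gray = 97.700 → round half up → 98
Gray = 98


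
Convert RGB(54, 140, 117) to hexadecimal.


R = 54 → 36 (hex)
G = 140 → 8C (hex)
B = 117 → 75 (hex)
Hex = #368C75


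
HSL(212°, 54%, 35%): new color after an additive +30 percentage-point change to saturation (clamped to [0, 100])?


Original S = 54%
Adjustment = +30 percentage points
New S = 54 + (30) = 84
Clamp to [0, 100] → 84
= HSL(212°, 84%, 35%)


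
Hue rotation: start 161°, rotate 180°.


New hue = (H + rotation) mod 360
New hue = (161 + 180) mod 360
= 341 mod 360
= 341°


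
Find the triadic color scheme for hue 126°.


Triadic: equally spaced at 120° intervals
H1 = 126°
H2 = (126 + 120) mod 360 = 246°
H3 = (126 + 240) mod 360 = 6°
Triadic = 126°, 246°, 6°


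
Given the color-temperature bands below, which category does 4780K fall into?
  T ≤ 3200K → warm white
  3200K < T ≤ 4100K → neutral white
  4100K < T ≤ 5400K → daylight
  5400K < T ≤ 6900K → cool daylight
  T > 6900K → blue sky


Temperature: 4780K
4100K < 4780K ≤ 5400K → daylight
Classification: daylight


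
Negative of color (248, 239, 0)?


Invert: (255-R, 255-G, 255-B)
R: 255-248 = 7
G: 255-239 = 16
B: 255-0 = 255
= RGB(7, 16, 255)


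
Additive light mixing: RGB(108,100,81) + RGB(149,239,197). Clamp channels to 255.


Additive: each channel = min(255, C₁+C₂)
R: 108+149 = 257 → 255
G: 100+239 = 339 → 255
B: 81+197 = 278 → 255
= RGB(255, 255, 255)


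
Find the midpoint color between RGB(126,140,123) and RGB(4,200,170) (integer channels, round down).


Midpoint: each channel = ⌊(C₁+C₂)/2⌋
R: ⌊(126+4)/2⌋ = 65
G: ⌊(140+200)/2⌋ = 170
B: ⌊(123+170)/2⌋ = 146
= RGB(65, 170, 146)


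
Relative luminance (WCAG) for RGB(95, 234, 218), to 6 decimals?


Linearize each channel (sRGB transfer function): c = v/255; c_lin = c/12.92 if c ≤ 0.04045, else ((c+0.055)/1.055)^2.4
  R: 95/255 ≈ 0.372549 > 0.04045 → ((0.372549+0.055)/1.055)^2.4 ≈ 0.114435
  G: 234/255 ≈ 0.917647 > 0.04045 → ((0.917647+0.055)/1.055)^2.4 ≈ 0.822786
  B: 218/255 ≈ 0.854902 > 0.04045 → ((0.854902+0.055)/1.055)^2.4 ≈ 0.701102
R_lin = 0.114435, G_lin = 0.822786, B_lin = 0.701102
L = 0.2126×R + 0.7152×G + 0.0722×B
L = 0.2126×0.114435 + 0.7152×0.822786 + 0.0722×0.701102
L ≈ 0.663405


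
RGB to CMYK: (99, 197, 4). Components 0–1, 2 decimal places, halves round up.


R'=99/255≈0.3882, G'=197/255≈0.7725, B'=4/255≈0.0157
K = 1 - max(R',G',B') = 1 - 197/255 = 58/255 = 0.22745… → 0.23
(1-R'-K)/(1-K) simplifies to (max-R)/max with max = 197:
C = (197-99)/197 = 98/197 = 0.49746… → 0.50
M = (197-197)/197 = 0/197 = 0 → 0.00
Y = (197-4)/197 = 193/197 = 0.97969… → 0.98
= CMYK(0.50, 0.00, 0.98, 0.23)


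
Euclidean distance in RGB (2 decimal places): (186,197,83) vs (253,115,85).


d = √[(R₁-R₂)² + (G₁-G₂)² + (B₁-B₂)²]
d = √[(186-253)² + (197-115)² + (83-85)²]
d = √[4489 + 6724 + 4]
d = √11217
d ≈ 105.91


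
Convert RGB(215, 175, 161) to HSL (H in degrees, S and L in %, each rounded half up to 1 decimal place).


Normalize: R'=215/255≈0.8431, G'=175/255≈0.6863, B'=161/255≈0.6314
Max=215/255, Min=161/255, Δ=Max-Min=54/255
L = (Max+Min)/2 = (215+161)/510 = 376/510 = 0.73725… → L = 73.7%
L > 0.5 → S = Δ/(2-Max-Min) = 54/(510-215-161) = 54/134 = 0.40298… → S = 40.3%
(the 1/255 factors cancel in S and H, so raw channel differences can be used)
Max is R' → H = 60 × (((G-B)/Δ) mod 6) = 60 × (((175-161)/54) mod 6)
  14/54 = 0.2592…
  H = 60 × 0.2592… = 15.555…° → H = 15.6°
= HSL(15.6°, 40.3%, 73.7%)


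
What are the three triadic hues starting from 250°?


Triadic: equally spaced at 120° intervals
H1 = 250°
H2 = (250 + 120) mod 360 = 10°
H3 = (250 + 240) mod 360 = 130°
Triadic = 250°, 10°, 130°


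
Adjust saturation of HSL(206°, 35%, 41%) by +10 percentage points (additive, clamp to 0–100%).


Original S = 35%
Adjustment = +10 percentage points
New S = 35 + (10) = 45
Clamp to [0, 100] → 45
= HSL(206°, 45%, 41%)


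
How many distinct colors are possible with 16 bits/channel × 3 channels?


Total bits = 16 bits/channel × 3 channels = 48 bits
Distinct colors = 2^48
= 281,474,976,710,656 colors


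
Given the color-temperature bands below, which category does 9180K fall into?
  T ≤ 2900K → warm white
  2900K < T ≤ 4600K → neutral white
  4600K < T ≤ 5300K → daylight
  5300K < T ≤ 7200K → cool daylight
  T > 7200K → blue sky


Temperature: 9180K
9180K > 7200K → blue sky
Classification: blue sky


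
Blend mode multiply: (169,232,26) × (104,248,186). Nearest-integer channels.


Multiply: C = A×B/255, rounded to nearest integer
R: 169×104/255 = 17576/255 ≈ 68.925 → 69
G: 232×248/255 = 57536/255 ≈ 225.631 → 226
B: 26×186/255 = 4836/255 ≈ 18.965 → 19
= RGB(69, 226, 19)


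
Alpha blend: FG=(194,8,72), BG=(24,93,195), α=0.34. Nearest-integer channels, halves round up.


C = α×F + (1-α)×B, with 1-α = 0.66
R: 0.34×194 + 0.66×24 = 65.96 + 15.84 = 81.80 → 82
G: 0.34×8 + 0.66×93 = 2.72 + 61.38 = 64.10 → 64
B: 0.34×72 + 0.66×195 = 24.48 + 128.70 = 153.18 → 153
= RGB(82, 64, 153)


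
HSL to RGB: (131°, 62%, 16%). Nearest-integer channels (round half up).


H=131°, S=0.62, L=0.16
C = (1-|2L-1|)×S = (1-|-0.68|)×0.62 = 0.1984
H' = H/60 = 131/60 ≈ 2.1833; X = C×(1-|H' mod 2 - 1|) ≈ 0.0364
m = L - C/2 = 0.16 - 0.0992 = 0.0608
Sector ⌊H'⌋ = 2 → (R',G',B') = (0.0, 0.1984, ≈0.0364)
RGB = ((R'+m)×255, (G'+m)×255, (B'+m)×255) = (15.504, 66.096, 24.7792)
Round half up → RGB(16, 66, 25)


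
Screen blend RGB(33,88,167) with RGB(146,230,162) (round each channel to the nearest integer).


Screen: C = 255 - (255-A)×(255-B)/255, rounded to nearest integer
R: 255 - (255-33)×(255-146)/255 = 255 - 24198/255 ≈ 255 - 94.894 = 160.106 → 160
G: 255 - (255-88)×(255-230)/255 = 255 - 4175/255 ≈ 255 - 16.373 = 238.627 → 239
B: 255 - (255-167)×(255-162)/255 = 255 - 8184/255 ≈ 255 - 32.094 = 222.906 → 223
= RGB(160, 239, 223)


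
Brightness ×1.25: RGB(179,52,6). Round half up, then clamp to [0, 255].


Multiply each channel by 1.25, round half up, clamp to [0, 255]
R: 179×1.25 = 223.75 → round → 224
G: 52×1.25 = 65
B: 6×1.25 = 7.5 → round → 8
= RGB(224, 65, 8)


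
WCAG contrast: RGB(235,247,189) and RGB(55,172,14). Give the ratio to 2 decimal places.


Linearize each sRGB channel c=v/255: c/12.92 if c ≤ 0.04045 else ((c+0.055)/1.055)^2.4
L = 0.2126×R_lin + 0.7152×G_lin + 0.0722×B_lin
Color 1 (235,247,189):
  R=235: 235/255≈0.9216 > 0.04045 → ((0.9216+0.055)/1.055)^2.4 ≈ 0.83077
  G=247: 247/255≈0.9686 > 0.04045 → ((0.9686+0.055)/1.055)^2.4 ≈ 0.93011
  B=189: 189/255≈0.7412 > 0.04045 → ((0.7412+0.055)/1.055)^2.4 ≈ 0.50888
  L1 = 0.2126×0.83077 + 0.7152×0.93011 + 0.0722×0.50888 ≈ 0.87858
Color 2 (55,172,14):
  R=55: 55/255≈0.2157 > 0.04045 → ((0.2157+0.055)/1.055)^2.4 ≈ 0.03820
  G=172: 172/255≈0.6745 > 0.04045 → ((0.6745+0.055)/1.055)^2.4 ≈ 0.41254
  B=14: 14/255≈0.0549 > 0.04045 → ((0.0549+0.055)/1.055)^2.4 ≈ 0.00439
  L2 = 0.2126×0.03820 + 0.7152×0.41254 + 0.0722×0.00439 ≈ 0.30349
Lighter = 0.87858, Darker = 0.30349
Ratio = (L_lighter + 0.05) / (L_darker + 0.05)
Ratio = (0.87858 + 0.05) / (0.30349 + 0.05) = 0.92858 / 0.35349 ≈ 2.6269
Ratio ≈ 2.63:1


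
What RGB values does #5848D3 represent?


58 → 88 (R)
48 → 72 (G)
D3 → 211 (B)
= RGB(88, 72, 211)


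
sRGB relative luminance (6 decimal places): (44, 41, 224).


Linearize each channel (sRGB transfer function): c = v/255; c_lin = c/12.92 if c ≤ 0.04045, else ((c+0.055)/1.055)^2.4
  R: 44/255 ≈ 0.172549 > 0.04045 → ((0.172549+0.055)/1.055)^2.4 ≈ 0.025187
  G: 41/255 ≈ 0.160784 > 0.04045 → ((0.160784+0.055)/1.055)^2.4 ≈ 0.022174
  B: 224/255 ≈ 0.878431 > 0.04045 → ((0.878431+0.055)/1.055)^2.4 ≈ 0.745404
R_lin = 0.025187, G_lin = 0.022174, B_lin = 0.745404
L = 0.2126×R + 0.7152×G + 0.0722×B
L = 0.2126×0.025187 + 0.7152×0.022174 + 0.0722×0.745404
L ≈ 0.075032


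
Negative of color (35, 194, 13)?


Invert: (255-R, 255-G, 255-B)
R: 255-35 = 220
G: 255-194 = 61
B: 255-13 = 242
= RGB(220, 61, 242)


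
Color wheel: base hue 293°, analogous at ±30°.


Base hue: 293°
Left analog: (293 - 30) mod 360 = 263°
Right analog: (293 + 30) mod 360 = 323°
Analogous hues = 263° and 323°


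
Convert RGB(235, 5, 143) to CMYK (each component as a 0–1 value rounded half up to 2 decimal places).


R'=235/255≈0.9216, G'=5/255≈0.0196, B'=143/255≈0.5608
K = 1 - max(R',G',B') = 1 - 235/255 = 20/255 = 0.07843… → 0.08
(1-R'-K)/(1-K) simplifies to (max-R)/max with max = 235:
C = (235-235)/235 = 0/235 = 0 → 0.00
M = (235-5)/235 = 230/235 = 0.97872… → 0.98
Y = (235-143)/235 = 92/235 = 0.39148… → 0.39
= CMYK(0.00, 0.98, 0.39, 0.08)


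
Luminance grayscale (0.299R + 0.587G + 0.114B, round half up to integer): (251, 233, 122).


Gray = 0.299×R + 0.587×G + 0.114×B
Gray = 0.299×251 + 0.587×233 + 0.114×122
Gray = 75.049 + 136.771 + 13.908
Gray = 225.728 → round half up → 226
Gray = 226


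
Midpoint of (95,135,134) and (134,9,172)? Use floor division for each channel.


Midpoint: each channel = ⌊(C₁+C₂)/2⌋
R: ⌊(95+134)/2⌋ = 114
G: ⌊(135+9)/2⌋ = 72
B: ⌊(134+172)/2⌋ = 153
= RGB(114, 72, 153)


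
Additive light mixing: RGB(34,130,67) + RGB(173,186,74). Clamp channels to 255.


Additive: each channel = min(255, C₁+C₂)
R: 34+173 = 207 → 207
G: 130+186 = 316 → 255
B: 67+74 = 141 → 141
= RGB(207, 255, 141)


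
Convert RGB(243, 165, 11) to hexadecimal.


R = 243 → F3 (hex)
G = 165 → A5 (hex)
B = 11 → 0B (hex)
Hex = #F3A50B


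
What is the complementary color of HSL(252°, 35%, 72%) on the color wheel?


Complement = opposite side of color wheel = hue + 180°
H' = (252 + 180) mod 360 = 72°
S and L unchanged.
= HSL(72°, 35%, 72%)


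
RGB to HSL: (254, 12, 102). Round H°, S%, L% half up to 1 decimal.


Normalize: R'=254/255≈0.9961, G'=12/255≈0.0471, B'=102/255≈0.4000
Max=254/255, Min=12/255, Δ=Max-Min=242/255
L = (Max+Min)/2 = (254+12)/510 = 266/510 = 0.52156… → L = 52.2%
L > 0.5 → S = Δ/(2-Max-Min) = 242/(510-254-12) = 242/244 = 0.99180… → S = 99.2%
(the 1/255 factors cancel in S and H, so raw channel differences can be used)
Max is R' → H = 60 × (((G-B)/Δ) mod 6) = 60 × (((12-102)/242) mod 6)
  (-90)/242 = -0.3719…; negative, so add 6 → 5.6280…
  H = 60 × 5.6280… = 337.685…° → H = 337.7°
= HSL(337.7°, 99.2%, 52.2%)


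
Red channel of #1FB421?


Color: #1FB421
R = 1F = 31
G = B4 = 180
B = 21 = 33
Red = 31


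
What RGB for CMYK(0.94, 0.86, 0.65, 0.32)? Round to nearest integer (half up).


R = 255 × (1-C) × (1-K) = 255 × 0.06 × 0.68 = 10.404 → 10
G = 255 × (1-M) × (1-K) = 255 × 0.14 × 0.68 = 24.276 → 24
B = 255 × (1-Y) × (1-K) = 255 × 0.35 × 0.68 = 60.69 → 61
= RGB(10, 24, 61)


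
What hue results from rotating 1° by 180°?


New hue = (H + rotation) mod 360
New hue = (1 + 180) mod 360
= 181 mod 360
= 181°


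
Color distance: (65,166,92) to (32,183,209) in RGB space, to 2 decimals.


d = √[(R₁-R₂)² + (G₁-G₂)² + (B₁-B₂)²]
d = √[(65-32)² + (166-183)² + (92-209)²]
d = √[1089 + 289 + 13689]
d = √15067
d ≈ 122.75


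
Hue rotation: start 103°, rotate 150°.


New hue = (H + rotation) mod 360
New hue = (103 + 150) mod 360
= 253 mod 360
= 253°


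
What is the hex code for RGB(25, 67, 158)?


R = 25 → 19 (hex)
G = 67 → 43 (hex)
B = 158 → 9E (hex)
Hex = #19439E


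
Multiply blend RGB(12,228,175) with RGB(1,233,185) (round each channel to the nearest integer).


Multiply: C = A×B/255, rounded to nearest integer
R: 12×1/255 = 12/255 ≈ 0.047 → 0
G: 228×233/255 = 53124/255 ≈ 208.329 → 208
B: 175×185/255 = 32375/255 ≈ 126.961 → 127
= RGB(0, 208, 127)


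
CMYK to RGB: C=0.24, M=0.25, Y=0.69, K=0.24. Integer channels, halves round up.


R = 255 × (1-C) × (1-K) = 255 × 0.76 × 0.76 = 147.288 → 147
G = 255 × (1-M) × (1-K) = 255 × 0.75 × 0.76 = 145.35 → 145
B = 255 × (1-Y) × (1-K) = 255 × 0.31 × 0.76 = 60.078 → 60
= RGB(147, 145, 60)


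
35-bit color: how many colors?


Colors = 2^bits = 2^35
= 34,359,738,368 colors


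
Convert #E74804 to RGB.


E7 → 231 (R)
48 → 72 (G)
04 → 4 (B)
= RGB(231, 72, 4)


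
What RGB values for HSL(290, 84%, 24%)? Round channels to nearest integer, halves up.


H=290°, S=0.84, L=0.24
C = (1-|2L-1|)×S = (1-|-0.52|)×0.84 = 0.4032
H' = H/60 = 290/60 ≈ 4.8333; X = C×(1-|H' mod 2 - 1|) = 0.336
m = L - C/2 = 0.24 - 0.2016 = 0.0384
Sector ⌊H'⌋ = 4 → (R',G',B') = (0.336, 0.0, 0.4032)
RGB = ((R'+m)×255, (G'+m)×255, (B'+m)×255) = (95.472, 9.792, 112.608)
Round half up → RGB(95, 10, 113)


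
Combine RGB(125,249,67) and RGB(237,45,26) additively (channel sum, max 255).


Additive: each channel = min(255, C₁+C₂)
R: 125+237 = 362 → 255
G: 249+45 = 294 → 255
B: 67+26 = 93 → 93
= RGB(255, 255, 93)


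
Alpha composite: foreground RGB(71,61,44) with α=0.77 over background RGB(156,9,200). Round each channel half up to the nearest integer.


C = α×F + (1-α)×B, with 1-α = 0.23
R: 0.77×71 + 0.23×156 = 54.67 + 35.88 = 90.55 → 91
G: 0.77×61 + 0.23×9 = 46.97 + 2.07 = 49.04 → 49
B: 0.77×44 + 0.23×200 = 33.88 + 46.00 = 79.88 → 80
= RGB(91, 49, 80)


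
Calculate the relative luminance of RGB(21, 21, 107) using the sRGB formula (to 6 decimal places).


Linearize each channel (sRGB transfer function): c = v/255; c_lin = c/12.92 if c ≤ 0.04045, else ((c+0.055)/1.055)^2.4
  R: 21/255 ≈ 0.082353 > 0.04045 → ((0.082353+0.055)/1.055)^2.4 ≈ 0.007499
  G: 21/255 ≈ 0.082353 > 0.04045 → ((0.082353+0.055)/1.055)^2.4 ≈ 0.007499
  B: 107/255 ≈ 0.419608 > 0.04045 → ((0.419608+0.055)/1.055)^2.4 ≈ 0.147027
R_lin = 0.007499, G_lin = 0.007499, B_lin = 0.147027
L = 0.2126×R + 0.7152×G + 0.0722×B
L = 0.2126×0.007499 + 0.7152×0.007499 + 0.0722×0.147027
L ≈ 0.017573


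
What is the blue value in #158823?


Color: #158823
R = 15 = 21
G = 88 = 136
B = 23 = 35
Blue = 35


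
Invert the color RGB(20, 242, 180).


Invert: (255-R, 255-G, 255-B)
R: 255-20 = 235
G: 255-242 = 13
B: 255-180 = 75
= RGB(235, 13, 75)


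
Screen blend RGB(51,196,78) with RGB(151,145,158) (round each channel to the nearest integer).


Screen: C = 255 - (255-A)×(255-B)/255, rounded to nearest integer
R: 255 - (255-51)×(255-151)/255 = 255 - 21216/255 ≈ 255 - 83.200 = 171.800 → 172
G: 255 - (255-196)×(255-145)/255 = 255 - 6490/255 ≈ 255 - 25.451 = 229.549 → 230
B: 255 - (255-78)×(255-158)/255 = 255 - 17169/255 ≈ 255 - 67.329 = 187.671 → 188
= RGB(172, 230, 188)


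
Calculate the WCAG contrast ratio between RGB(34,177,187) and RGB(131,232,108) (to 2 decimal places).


Linearize each sRGB channel c=v/255: c/12.92 if c ≤ 0.04045 else ((c+0.055)/1.055)^2.4
L = 0.2126×R_lin + 0.7152×G_lin + 0.0722×B_lin
Color 1 (34,177,187):
  R=34: 34/255≈0.1333 > 0.04045 → ((0.1333+0.055)/1.055)^2.4 ≈ 0.01600
  G=177: 177/255≈0.6941 > 0.04045 → ((0.6941+0.055)/1.055)^2.4 ≈ 0.43966
  B=187: 187/255≈0.7333 > 0.04045 → ((0.7333+0.055)/1.055)^2.4 ≈ 0.49693
  L1 = 0.2126×0.01600 + 0.7152×0.43966 + 0.0722×0.49693 ≈ 0.35372
Color 2 (131,232,108):
  R=131: 131/255≈0.5137 > 0.04045 → ((0.5137+0.055)/1.055)^2.4 ≈ 0.22697
  G=232: 232/255≈0.9098 > 0.04045 → ((0.9098+0.055)/1.055)^2.4 ≈ 0.80695
  B=108: 108/255≈0.4235 > 0.04045 → ((0.4235+0.055)/1.055)^2.4 ≈ 0.14996
  L2 = 0.2126×0.22697 + 0.7152×0.80695 + 0.0722×0.14996 ≈ 0.63621
Lighter = 0.63621, Darker = 0.35372
Ratio = (L_lighter + 0.05) / (L_darker + 0.05)
Ratio = (0.63621 + 0.05) / (0.35372 + 0.05) = 0.68621 / 0.40372 ≈ 1.6997
Ratio ≈ 1.70:1
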